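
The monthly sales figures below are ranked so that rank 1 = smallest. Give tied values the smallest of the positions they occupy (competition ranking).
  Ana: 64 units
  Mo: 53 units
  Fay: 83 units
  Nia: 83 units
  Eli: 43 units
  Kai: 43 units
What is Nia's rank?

Sorted (ascending): 43, 43, 53, 64, 83, 83
The 2 values of 43 occupy positions 1–2 → each gets rank 1.
The 2 values of 83 occupy positions 5–6 → each gets rank 5.
Nia has value 83 units → rank 5.

5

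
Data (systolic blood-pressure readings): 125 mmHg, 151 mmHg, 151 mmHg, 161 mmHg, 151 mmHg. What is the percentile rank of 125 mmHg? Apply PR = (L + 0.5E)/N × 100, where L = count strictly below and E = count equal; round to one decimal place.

N = 5.
Strictly below 125: 0. Equal to 125: 1.
PR = (0 + 0.5·1)/5 × 100 = 10.0

10.0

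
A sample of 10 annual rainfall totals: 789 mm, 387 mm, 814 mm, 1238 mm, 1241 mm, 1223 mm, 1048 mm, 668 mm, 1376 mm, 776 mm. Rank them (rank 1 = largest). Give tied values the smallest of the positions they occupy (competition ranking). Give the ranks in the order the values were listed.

7, 10, 6, 3, 2, 4, 5, 9, 1, 8

Sorted (descending): 1376, 1241, 1238, 1223, 1048, 814, 789, 776, 668, 387
No ties — each value takes its position as its rank.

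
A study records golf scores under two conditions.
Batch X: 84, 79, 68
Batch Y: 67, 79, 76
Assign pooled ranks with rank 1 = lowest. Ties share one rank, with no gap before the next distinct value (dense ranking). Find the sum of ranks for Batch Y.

8

Sorted (ascending): 67, 68, 76, 79, 79, 84
The 2 values of 79 share dense rank 4.
Remaining distinct values take the next consecutive integers.
Batch Y values → pooled ranks: 67→1, 79→4, 76→3
Rank sum = 1 + 4 + 3 = 8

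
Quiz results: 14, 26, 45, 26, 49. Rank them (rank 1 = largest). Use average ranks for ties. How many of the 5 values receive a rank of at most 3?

Sorted (descending): 49, 45, 26, 26, 14
The 2 values of 26 occupy positions 3–4 → average rank (3+4)/2 = 3.5.
Ranks ≤ 3: {1, 2} → 2 values.

2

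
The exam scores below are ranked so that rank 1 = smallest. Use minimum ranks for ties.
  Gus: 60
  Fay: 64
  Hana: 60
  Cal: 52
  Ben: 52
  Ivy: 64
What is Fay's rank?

5

Sorted (ascending): 52, 52, 60, 60, 64, 64
The 2 values of 52 occupy positions 1–2 → each gets rank 1.
The 2 values of 60 occupy positions 3–4 → each gets rank 3.
The 2 values of 64 occupy positions 5–6 → each gets rank 5.
Fay has value 64 → rank 5.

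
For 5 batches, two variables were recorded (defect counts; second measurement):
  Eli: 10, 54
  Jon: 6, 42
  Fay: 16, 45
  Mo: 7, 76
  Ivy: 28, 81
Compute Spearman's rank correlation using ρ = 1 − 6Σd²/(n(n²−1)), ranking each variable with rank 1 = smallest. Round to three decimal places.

Ranks of variable 1: 3, 1, 4, 2, 5
Ranks of variable 2: 3, 1, 2, 4, 5
d = r₁ − r₂: 0, 0, 2, -2, 0
d²: 0, 0, 4, 4, 0; Σd² = 8
ρ = 1 − 6·8/(5·24) = 1 − 48/120 = 0.600

0.600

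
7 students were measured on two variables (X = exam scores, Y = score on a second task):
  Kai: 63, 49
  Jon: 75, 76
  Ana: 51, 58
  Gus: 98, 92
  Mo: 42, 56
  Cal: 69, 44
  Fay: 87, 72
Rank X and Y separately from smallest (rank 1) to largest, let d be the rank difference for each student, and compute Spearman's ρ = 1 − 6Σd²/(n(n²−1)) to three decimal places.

Ranks of variable 1: 3, 5, 2, 7, 1, 4, 6
Ranks of variable 2: 2, 6, 4, 7, 3, 1, 5
d = r₁ − r₂: 1, -1, -2, 0, -2, 3, 1
d²: 1, 1, 4, 0, 4, 9, 1; Σd² = 20
ρ = 1 − 6·20/(7·48) = 1 − 120/336 = 0.643

0.643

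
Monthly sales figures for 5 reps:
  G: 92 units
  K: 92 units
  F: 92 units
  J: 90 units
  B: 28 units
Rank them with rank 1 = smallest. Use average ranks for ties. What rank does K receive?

Sorted (ascending): 28, 90, 92, 92, 92
The 3 values of 92 occupy positions 3–5 → average rank 4.
K has value 92 units → rank 4.

4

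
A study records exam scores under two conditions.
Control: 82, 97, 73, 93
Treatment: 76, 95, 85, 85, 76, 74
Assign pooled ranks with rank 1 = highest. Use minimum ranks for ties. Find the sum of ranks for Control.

Sorted (descending): 97, 95, 93, 85, 85, 82, 76, 76, 74, 73
The 2 values of 85 occupy positions 4–5 → each gets rank 4.
The 2 values of 76 occupy positions 7–8 → each gets rank 7.
Control values → pooled ranks: 82→6, 97→1, 73→10, 93→3
Rank sum = 6 + 1 + 10 + 3 = 20

20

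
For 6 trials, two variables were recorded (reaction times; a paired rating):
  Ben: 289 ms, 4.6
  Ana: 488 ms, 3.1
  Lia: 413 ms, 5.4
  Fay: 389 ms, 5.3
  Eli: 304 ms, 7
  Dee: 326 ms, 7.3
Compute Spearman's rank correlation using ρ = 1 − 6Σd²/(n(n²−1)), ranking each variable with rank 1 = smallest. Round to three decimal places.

-0.314

Ranks of variable 1: 1, 6, 5, 4, 2, 3
Ranks of variable 2: 2, 1, 4, 3, 5, 6
d = r₁ − r₂: -1, 5, 1, 1, -3, -3
d²: 1, 25, 1, 1, 9, 9; Σd² = 46
ρ = 1 − 6·46/(6·35) = 1 − 276/210 = -0.314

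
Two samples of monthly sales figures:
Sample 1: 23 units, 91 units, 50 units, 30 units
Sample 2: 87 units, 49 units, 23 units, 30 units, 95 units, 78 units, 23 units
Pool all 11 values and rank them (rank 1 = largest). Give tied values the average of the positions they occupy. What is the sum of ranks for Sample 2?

41.5

Sorted (descending): 95, 91, 87, 78, 50, 49, 30, 30, 23, 23, 23
The 2 values of 30 occupy positions 7–8 → average rank (7+8)/2 = 7.5.
The 3 values of 23 occupy positions 9–11 → average rank 10.
Sample 2 values → pooled ranks: 87→3, 49→6, 23→10, 30→7.5, 95→1, 78→4, 23→10
Rank sum = 3 + 6 + 10 + 7.5 + 1 + 4 + 10 = 41.5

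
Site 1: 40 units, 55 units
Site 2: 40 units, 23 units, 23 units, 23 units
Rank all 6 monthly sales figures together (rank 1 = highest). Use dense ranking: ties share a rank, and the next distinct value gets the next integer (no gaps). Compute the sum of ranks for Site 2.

11

Sorted (descending): 55, 40, 40, 23, 23, 23
The 2 values of 40 share dense rank 2.
The 3 values of 23 share dense rank 3.
Remaining distinct values take the next consecutive integers.
Site 2 values → pooled ranks: 40→2, 23→3, 23→3, 23→3
Rank sum = 2 + 3 + 3 + 3 = 11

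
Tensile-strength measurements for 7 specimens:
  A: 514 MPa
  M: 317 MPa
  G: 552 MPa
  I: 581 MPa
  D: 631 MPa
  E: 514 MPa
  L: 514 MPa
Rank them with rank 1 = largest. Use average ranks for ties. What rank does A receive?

5

Sorted (descending): 631, 581, 552, 514, 514, 514, 317
The 3 values of 514 occupy positions 4–6 → average rank 5.
A has value 514 MPa → rank 5.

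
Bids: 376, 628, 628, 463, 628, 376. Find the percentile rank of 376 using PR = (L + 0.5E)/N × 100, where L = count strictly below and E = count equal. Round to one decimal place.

N = 6.
Strictly below 376: 0. Equal to 376: 2.
PR = (0 + 0.5·2)/6 × 100 = 16.7

16.7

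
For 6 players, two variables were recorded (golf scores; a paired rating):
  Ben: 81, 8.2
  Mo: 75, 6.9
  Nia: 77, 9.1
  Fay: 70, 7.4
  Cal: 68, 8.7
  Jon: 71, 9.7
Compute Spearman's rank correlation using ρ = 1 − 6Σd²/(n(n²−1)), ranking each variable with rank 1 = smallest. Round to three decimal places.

-0.029

Ranks of variable 1: 6, 4, 5, 2, 1, 3
Ranks of variable 2: 3, 1, 5, 2, 4, 6
d = r₁ − r₂: 3, 3, 0, 0, -3, -3
d²: 9, 9, 0, 0, 9, 9; Σd² = 36
ρ = 1 − 6·36/(6·35) = 1 − 216/210 = -0.029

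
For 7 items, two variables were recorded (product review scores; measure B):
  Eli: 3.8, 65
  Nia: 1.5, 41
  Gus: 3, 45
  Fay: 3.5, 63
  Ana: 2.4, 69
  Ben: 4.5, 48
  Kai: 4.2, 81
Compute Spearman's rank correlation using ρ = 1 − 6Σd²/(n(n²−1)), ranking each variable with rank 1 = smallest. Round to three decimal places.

Ranks of variable 1: 5, 1, 3, 4, 2, 7, 6
Ranks of variable 2: 5, 1, 2, 4, 6, 3, 7
d = r₁ − r₂: 0, 0, 1, 0, -4, 4, -1
d²: 0, 0, 1, 0, 16, 16, 1; Σd² = 34
ρ = 1 − 6·34/(7·48) = 1 − 204/336 = 0.393

0.393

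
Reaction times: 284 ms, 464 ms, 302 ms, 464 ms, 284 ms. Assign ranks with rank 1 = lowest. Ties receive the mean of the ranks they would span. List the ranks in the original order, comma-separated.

1.5, 4.5, 3, 4.5, 1.5

Sorted (ascending): 284, 284, 302, 464, 464
The 2 values of 284 occupy positions 1–2 → average rank (1+2)/2 = 1.5.
The 2 values of 464 occupy positions 4–5 → average rank (4+5)/2 = 4.5.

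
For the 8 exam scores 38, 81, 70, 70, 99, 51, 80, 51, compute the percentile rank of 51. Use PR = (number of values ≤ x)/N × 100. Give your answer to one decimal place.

N = 8.
Strictly below 51: 1. Equal to 51: 2.
PR = 3/8 × 100 = 37.5

37.5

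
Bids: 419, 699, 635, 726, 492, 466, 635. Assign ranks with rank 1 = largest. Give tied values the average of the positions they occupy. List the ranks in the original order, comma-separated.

Sorted (descending): 726, 699, 635, 635, 492, 466, 419
The 2 values of 635 occupy positions 3–4 → average rank (3+4)/2 = 3.5.

7, 2, 3.5, 1, 5, 6, 3.5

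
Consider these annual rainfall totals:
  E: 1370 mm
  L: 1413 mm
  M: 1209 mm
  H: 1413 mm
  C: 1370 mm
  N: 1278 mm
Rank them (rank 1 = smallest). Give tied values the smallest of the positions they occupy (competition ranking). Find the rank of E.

3

Sorted (ascending): 1209, 1278, 1370, 1370, 1413, 1413
The 2 values of 1370 occupy positions 3–4 → each gets rank 3.
The 2 values of 1413 occupy positions 5–6 → each gets rank 5.
E has value 1370 mm → rank 3.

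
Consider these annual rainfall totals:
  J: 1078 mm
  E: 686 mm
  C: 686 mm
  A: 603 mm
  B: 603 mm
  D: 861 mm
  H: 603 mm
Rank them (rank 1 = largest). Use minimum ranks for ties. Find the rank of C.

Sorted (descending): 1078, 861, 686, 686, 603, 603, 603
The 2 values of 686 occupy positions 3–4 → each gets rank 3.
The 3 values of 603 occupy positions 5–7 → each gets rank 5.
C has value 686 mm → rank 3.

3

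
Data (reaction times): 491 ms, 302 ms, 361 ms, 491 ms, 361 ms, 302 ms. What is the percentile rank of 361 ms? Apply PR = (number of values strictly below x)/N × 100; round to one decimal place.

33.3

N = 6.
Strictly below 361: 2. Equal to 361: 2.
PR = 2/6 × 100 = 33.3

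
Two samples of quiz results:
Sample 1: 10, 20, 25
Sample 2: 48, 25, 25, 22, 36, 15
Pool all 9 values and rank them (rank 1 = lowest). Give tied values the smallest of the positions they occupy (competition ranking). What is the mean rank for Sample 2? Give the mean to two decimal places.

5.50

Sorted (ascending): 10, 15, 20, 22, 25, 25, 25, 36, 48
The 3 values of 25 occupy positions 5–7 → each gets rank 5.
Sample 2 values → pooled ranks: 48→9, 25→5, 25→5, 22→4, 36→8, 15→2
Mean rank = (9 + 5 + 5 + 4 + 8 + 2) / 6 = 5.50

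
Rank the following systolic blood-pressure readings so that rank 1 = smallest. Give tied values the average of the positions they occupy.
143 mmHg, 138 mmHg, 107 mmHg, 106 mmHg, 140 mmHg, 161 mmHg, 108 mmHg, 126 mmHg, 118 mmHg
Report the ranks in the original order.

Sorted (ascending): 106, 107, 108, 118, 126, 138, 140, 143, 161
No ties — each value takes its position as its rank.

8, 6, 2, 1, 7, 9, 3, 5, 4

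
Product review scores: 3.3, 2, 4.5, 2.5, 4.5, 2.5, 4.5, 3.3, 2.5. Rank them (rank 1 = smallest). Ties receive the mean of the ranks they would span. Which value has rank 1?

Sorted (ascending): 2, 2.5, 2.5, 2.5, 3.3, 3.3, 4.5, 4.5, 4.5
The 3 values of 2.5 occupy positions 2–4 → average rank 3.
The 2 values of 3.3 occupy positions 5–6 → average rank (5+6)/2 = 5.5.
The 3 values of 4.5 occupy positions 7–9 → average rank 8.
Rank 1 → value 2.

2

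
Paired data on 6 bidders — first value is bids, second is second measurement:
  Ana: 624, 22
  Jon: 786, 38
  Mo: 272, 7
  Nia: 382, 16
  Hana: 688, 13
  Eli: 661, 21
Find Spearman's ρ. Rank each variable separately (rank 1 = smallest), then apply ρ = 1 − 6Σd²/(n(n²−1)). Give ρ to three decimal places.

Ranks of variable 1: 3, 6, 1, 2, 5, 4
Ranks of variable 2: 5, 6, 1, 3, 2, 4
d = r₁ − r₂: -2, 0, 0, -1, 3, 0
d²: 4, 0, 0, 1, 9, 0; Σd² = 14
ρ = 1 − 6·14/(6·35) = 1 − 84/210 = 0.600

0.600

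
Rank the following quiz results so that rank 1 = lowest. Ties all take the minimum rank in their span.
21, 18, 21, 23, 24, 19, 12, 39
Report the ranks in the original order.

4, 2, 4, 6, 7, 3, 1, 8

Sorted (ascending): 12, 18, 19, 21, 21, 23, 24, 39
The 2 values of 21 occupy positions 4–5 → each gets rank 4.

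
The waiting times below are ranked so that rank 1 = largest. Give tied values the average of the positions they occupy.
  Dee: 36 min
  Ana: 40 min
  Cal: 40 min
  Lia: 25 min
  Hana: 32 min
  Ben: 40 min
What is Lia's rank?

6

Sorted (descending): 40, 40, 40, 36, 32, 25
The 3 values of 40 occupy positions 1–3 → average rank 2.
Lia has value 25 min → rank 6.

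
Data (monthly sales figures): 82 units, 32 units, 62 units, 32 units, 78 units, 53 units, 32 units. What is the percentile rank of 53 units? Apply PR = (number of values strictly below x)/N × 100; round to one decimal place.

N = 7.
Strictly below 53: 3. Equal to 53: 1.
PR = 3/7 × 100 = 42.9

42.9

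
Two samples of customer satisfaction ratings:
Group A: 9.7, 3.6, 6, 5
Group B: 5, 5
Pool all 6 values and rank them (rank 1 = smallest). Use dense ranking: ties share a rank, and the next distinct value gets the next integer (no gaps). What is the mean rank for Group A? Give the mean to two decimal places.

2.50

Sorted (ascending): 3.6, 5, 5, 5, 6, 9.7
The 3 values of 5 share dense rank 2.
Remaining distinct values take the next consecutive integers.
Group A values → pooled ranks: 9.7→4, 3.6→1, 6→3, 5→2
Mean rank = (4 + 1 + 3 + 2) / 4 = 2.50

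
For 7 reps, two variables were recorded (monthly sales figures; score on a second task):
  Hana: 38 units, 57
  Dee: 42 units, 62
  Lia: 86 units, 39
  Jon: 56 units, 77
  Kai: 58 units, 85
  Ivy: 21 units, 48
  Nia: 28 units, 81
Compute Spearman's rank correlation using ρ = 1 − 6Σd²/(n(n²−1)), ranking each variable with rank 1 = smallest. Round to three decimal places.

0.036

Ranks of variable 1: 3, 4, 7, 5, 6, 1, 2
Ranks of variable 2: 3, 4, 1, 5, 7, 2, 6
d = r₁ − r₂: 0, 0, 6, 0, -1, -1, -4
d²: 0, 0, 36, 0, 1, 1, 16; Σd² = 54
ρ = 1 − 6·54/(7·48) = 1 − 324/336 = 0.036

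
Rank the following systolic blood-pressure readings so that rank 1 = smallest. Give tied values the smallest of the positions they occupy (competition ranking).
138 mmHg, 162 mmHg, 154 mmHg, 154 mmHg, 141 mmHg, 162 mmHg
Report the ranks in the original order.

Sorted (ascending): 138, 141, 154, 154, 162, 162
The 2 values of 154 occupy positions 3–4 → each gets rank 3.
The 2 values of 162 occupy positions 5–6 → each gets rank 5.

1, 5, 3, 3, 2, 5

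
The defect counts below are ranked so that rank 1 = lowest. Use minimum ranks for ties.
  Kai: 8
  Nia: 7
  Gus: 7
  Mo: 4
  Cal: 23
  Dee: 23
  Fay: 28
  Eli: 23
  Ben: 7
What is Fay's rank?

Sorted (ascending): 4, 7, 7, 7, 8, 23, 23, 23, 28
The 3 values of 7 occupy positions 2–4 → each gets rank 2.
The 3 values of 23 occupy positions 6–8 → each gets rank 6.
Fay has value 28 → rank 9.

9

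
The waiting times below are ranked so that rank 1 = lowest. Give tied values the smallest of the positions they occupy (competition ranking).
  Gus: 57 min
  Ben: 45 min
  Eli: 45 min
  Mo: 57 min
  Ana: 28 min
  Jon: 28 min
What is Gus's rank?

5

Sorted (ascending): 28, 28, 45, 45, 57, 57
The 2 values of 28 occupy positions 1–2 → each gets rank 1.
The 2 values of 45 occupy positions 3–4 → each gets rank 3.
The 2 values of 57 occupy positions 5–6 → each gets rank 5.
Gus has value 57 min → rank 5.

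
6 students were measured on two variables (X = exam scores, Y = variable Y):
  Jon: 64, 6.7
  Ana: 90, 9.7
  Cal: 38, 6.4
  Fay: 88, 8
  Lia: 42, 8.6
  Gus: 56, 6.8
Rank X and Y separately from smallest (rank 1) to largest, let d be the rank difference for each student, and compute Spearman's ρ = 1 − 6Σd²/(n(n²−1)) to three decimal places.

Ranks of variable 1: 4, 6, 1, 5, 2, 3
Ranks of variable 2: 2, 6, 1, 4, 5, 3
d = r₁ − r₂: 2, 0, 0, 1, -3, 0
d²: 4, 0, 0, 1, 9, 0; Σd² = 14
ρ = 1 − 6·14/(6·35) = 1 − 84/210 = 0.600

0.600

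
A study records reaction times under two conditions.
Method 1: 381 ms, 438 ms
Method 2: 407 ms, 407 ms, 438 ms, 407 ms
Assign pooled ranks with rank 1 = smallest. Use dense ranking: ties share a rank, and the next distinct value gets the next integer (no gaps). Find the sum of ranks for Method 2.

9

Sorted (ascending): 381, 407, 407, 407, 438, 438
The 3 values of 407 share dense rank 2.
The 2 values of 438 share dense rank 3.
Remaining distinct values take the next consecutive integers.
Method 2 values → pooled ranks: 407→2, 407→2, 438→3, 407→2
Rank sum = 2 + 2 + 3 + 2 = 9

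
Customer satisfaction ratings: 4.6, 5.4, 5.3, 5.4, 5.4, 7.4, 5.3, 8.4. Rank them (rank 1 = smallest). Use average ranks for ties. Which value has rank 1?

Sorted (ascending): 4.6, 5.3, 5.3, 5.4, 5.4, 5.4, 7.4, 8.4
The 2 values of 5.3 occupy positions 2–3 → average rank (2+3)/2 = 2.5.
The 3 values of 5.4 occupy positions 4–6 → average rank 5.
Rank 1 → value 4.6.

4.6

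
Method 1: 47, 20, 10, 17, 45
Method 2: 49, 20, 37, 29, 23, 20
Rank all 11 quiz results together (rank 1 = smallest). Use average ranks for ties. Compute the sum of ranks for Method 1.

Sorted (ascending): 10, 17, 20, 20, 20, 23, 29, 37, 45, 47, 49
The 3 values of 20 occupy positions 3–5 → average rank 4.
Method 1 values → pooled ranks: 47→10, 20→4, 10→1, 17→2, 45→9
Rank sum = 10 + 4 + 1 + 2 + 9 = 26

26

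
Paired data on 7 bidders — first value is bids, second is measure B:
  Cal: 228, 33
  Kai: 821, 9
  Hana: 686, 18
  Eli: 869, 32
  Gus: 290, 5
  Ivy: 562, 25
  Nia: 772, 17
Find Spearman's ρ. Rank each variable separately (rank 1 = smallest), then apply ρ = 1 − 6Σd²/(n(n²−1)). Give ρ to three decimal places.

-0.107

Ranks of variable 1: 1, 6, 4, 7, 2, 3, 5
Ranks of variable 2: 7, 2, 4, 6, 1, 5, 3
d = r₁ − r₂: -6, 4, 0, 1, 1, -2, 2
d²: 36, 16, 0, 1, 1, 4, 4; Σd² = 62
ρ = 1 − 6·62/(7·48) = 1 − 372/336 = -0.107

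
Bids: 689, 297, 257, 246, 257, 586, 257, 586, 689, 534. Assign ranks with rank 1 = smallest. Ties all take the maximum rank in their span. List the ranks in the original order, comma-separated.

10, 5, 4, 1, 4, 8, 4, 8, 10, 6

Sorted (ascending): 246, 257, 257, 257, 297, 534, 586, 586, 689, 689
The 3 values of 257 occupy positions 2–4 → each gets rank 4.
The 2 values of 586 occupy positions 7–8 → each gets rank 8.
The 2 values of 689 occupy positions 9–10 → each gets rank 10.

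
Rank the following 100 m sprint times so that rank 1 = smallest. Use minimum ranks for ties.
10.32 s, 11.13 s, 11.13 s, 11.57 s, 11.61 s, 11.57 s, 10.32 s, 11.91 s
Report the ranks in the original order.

Sorted (ascending): 10.32, 10.32, 11.13, 11.13, 11.57, 11.57, 11.61, 11.91
The 2 values of 10.32 occupy positions 1–2 → each gets rank 1.
The 2 values of 11.13 occupy positions 3–4 → each gets rank 3.
The 2 values of 11.57 occupy positions 5–6 → each gets rank 5.

1, 3, 3, 5, 7, 5, 1, 8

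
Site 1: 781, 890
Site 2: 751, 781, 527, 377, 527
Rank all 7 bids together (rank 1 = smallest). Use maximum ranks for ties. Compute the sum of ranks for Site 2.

17

Sorted (ascending): 377, 527, 527, 751, 781, 781, 890
The 2 values of 527 occupy positions 2–3 → each gets rank 3.
The 2 values of 781 occupy positions 5–6 → each gets rank 6.
Site 2 values → pooled ranks: 751→4, 781→6, 527→3, 377→1, 527→3
Rank sum = 4 + 6 + 3 + 1 + 3 = 17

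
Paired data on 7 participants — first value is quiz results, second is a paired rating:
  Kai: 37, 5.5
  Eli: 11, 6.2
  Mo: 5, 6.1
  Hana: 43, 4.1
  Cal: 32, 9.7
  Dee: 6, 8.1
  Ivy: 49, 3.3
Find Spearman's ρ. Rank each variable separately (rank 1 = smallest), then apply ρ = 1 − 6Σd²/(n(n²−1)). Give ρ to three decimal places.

Ranks of variable 1: 5, 3, 1, 6, 4, 2, 7
Ranks of variable 2: 3, 5, 4, 2, 7, 6, 1
d = r₁ − r₂: 2, -2, -3, 4, -3, -4, 6
d²: 4, 4, 9, 16, 9, 16, 36; Σd² = 94
ρ = 1 − 6·94/(7·48) = 1 − 564/336 = -0.679

-0.679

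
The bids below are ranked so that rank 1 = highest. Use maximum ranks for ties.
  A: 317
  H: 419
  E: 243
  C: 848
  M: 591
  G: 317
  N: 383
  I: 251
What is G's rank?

Sorted (descending): 848, 591, 419, 383, 317, 317, 251, 243
The 2 values of 317 occupy positions 5–6 → each gets rank 6.
G has value 317 → rank 6.

6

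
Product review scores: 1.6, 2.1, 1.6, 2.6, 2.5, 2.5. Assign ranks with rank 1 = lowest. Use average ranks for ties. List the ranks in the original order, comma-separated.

Sorted (ascending): 1.6, 1.6, 2.1, 2.5, 2.5, 2.6
The 2 values of 1.6 occupy positions 1–2 → average rank (1+2)/2 = 1.5.
The 2 values of 2.5 occupy positions 4–5 → average rank (4+5)/2 = 4.5.

1.5, 3, 1.5, 6, 4.5, 4.5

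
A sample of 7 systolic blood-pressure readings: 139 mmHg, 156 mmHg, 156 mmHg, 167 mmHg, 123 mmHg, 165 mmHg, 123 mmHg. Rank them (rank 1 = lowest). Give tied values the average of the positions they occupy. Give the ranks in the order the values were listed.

3, 4.5, 4.5, 7, 1.5, 6, 1.5

Sorted (ascending): 123, 123, 139, 156, 156, 165, 167
The 2 values of 123 occupy positions 1–2 → average rank (1+2)/2 = 1.5.
The 2 values of 156 occupy positions 4–5 → average rank (4+5)/2 = 4.5.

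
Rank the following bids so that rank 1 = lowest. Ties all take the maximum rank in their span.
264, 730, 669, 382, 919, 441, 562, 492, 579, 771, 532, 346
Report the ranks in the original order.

1, 10, 9, 3, 12, 4, 7, 5, 8, 11, 6, 2

Sorted (ascending): 264, 346, 382, 441, 492, 532, 562, 579, 669, 730, 771, 919
No ties — each value takes its position as its rank.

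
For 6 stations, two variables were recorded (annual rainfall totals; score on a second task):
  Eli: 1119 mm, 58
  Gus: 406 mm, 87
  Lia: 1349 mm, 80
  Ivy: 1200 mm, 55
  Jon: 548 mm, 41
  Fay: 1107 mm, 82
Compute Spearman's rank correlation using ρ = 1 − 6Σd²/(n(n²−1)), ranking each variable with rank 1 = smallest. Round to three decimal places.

Ranks of variable 1: 4, 1, 6, 5, 2, 3
Ranks of variable 2: 3, 6, 4, 2, 1, 5
d = r₁ − r₂: 1, -5, 2, 3, 1, -2
d²: 1, 25, 4, 9, 1, 4; Σd² = 44
ρ = 1 − 6·44/(6·35) = 1 − 264/210 = -0.257

-0.257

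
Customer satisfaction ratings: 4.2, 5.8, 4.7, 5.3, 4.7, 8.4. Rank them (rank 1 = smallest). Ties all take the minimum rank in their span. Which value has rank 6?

8.4

Sorted (ascending): 4.2, 4.7, 4.7, 5.3, 5.8, 8.4
The 2 values of 4.7 occupy positions 2–3 → each gets rank 2.
Rank 6 → value 8.4.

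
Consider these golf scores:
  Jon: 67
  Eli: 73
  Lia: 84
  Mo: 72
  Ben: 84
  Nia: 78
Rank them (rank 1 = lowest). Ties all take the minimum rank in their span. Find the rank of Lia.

Sorted (ascending): 67, 72, 73, 78, 84, 84
The 2 values of 84 occupy positions 5–6 → each gets rank 5.
Lia has value 84 → rank 5.

5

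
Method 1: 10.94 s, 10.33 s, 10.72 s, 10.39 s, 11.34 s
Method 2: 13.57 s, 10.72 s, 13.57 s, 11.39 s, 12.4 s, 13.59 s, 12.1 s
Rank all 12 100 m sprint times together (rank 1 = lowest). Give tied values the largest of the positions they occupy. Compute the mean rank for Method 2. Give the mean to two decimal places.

Sorted (ascending): 10.33, 10.39, 10.72, 10.72, 10.94, 11.34, 11.39, 12.1, 12.4, 13.57, 13.57, 13.59
The 2 values of 10.72 occupy positions 3–4 → each gets rank 4.
The 2 values of 13.57 occupy positions 10–11 → each gets rank 11.
Method 2 values → pooled ranks: 13.57→11, 10.72→4, 13.57→11, 11.39→7, 12.4→9, 13.59→12, 12.1→8
Mean rank = (11 + 4 + 11 + 7 + 9 + 12 + 8) / 7 = 8.86

8.86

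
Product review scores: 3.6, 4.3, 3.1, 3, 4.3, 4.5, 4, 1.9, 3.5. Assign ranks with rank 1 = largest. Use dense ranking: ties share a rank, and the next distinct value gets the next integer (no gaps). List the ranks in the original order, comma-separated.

Sorted (descending): 4.5, 4.3, 4.3, 4, 3.6, 3.5, 3.1, 3, 1.9
The 2 values of 4.3 share dense rank 2.
Remaining distinct values take the next consecutive integers.

4, 2, 6, 7, 2, 1, 3, 8, 5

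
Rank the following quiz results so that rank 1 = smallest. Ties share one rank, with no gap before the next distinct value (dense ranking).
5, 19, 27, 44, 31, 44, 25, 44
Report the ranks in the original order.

Sorted (ascending): 5, 19, 25, 27, 31, 44, 44, 44
The 3 values of 44 share dense rank 6.
Remaining distinct values take the next consecutive integers.

1, 2, 4, 6, 5, 6, 3, 6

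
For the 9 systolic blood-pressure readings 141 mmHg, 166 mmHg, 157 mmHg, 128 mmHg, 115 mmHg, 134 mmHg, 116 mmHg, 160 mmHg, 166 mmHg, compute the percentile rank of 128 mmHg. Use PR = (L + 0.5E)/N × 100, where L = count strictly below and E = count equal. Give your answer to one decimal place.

27.8

N = 9.
Strictly below 128: 2. Equal to 128: 1.
PR = (2 + 0.5·1)/9 × 100 = 27.8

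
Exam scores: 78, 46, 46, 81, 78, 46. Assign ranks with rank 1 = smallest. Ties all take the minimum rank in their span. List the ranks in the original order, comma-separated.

Sorted (ascending): 46, 46, 46, 78, 78, 81
The 3 values of 46 occupy positions 1–3 → each gets rank 1.
The 2 values of 78 occupy positions 4–5 → each gets rank 4.

4, 1, 1, 6, 4, 1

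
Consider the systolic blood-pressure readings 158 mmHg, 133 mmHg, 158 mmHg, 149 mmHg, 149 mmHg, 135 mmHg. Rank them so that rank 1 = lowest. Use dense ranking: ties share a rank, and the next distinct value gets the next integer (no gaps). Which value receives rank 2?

Sorted (ascending): 133, 135, 149, 149, 158, 158
The 2 values of 149 share dense rank 3.
The 2 values of 158 share dense rank 4.
Remaining distinct values take the next consecutive integers.
Rank 2 → value 135.

135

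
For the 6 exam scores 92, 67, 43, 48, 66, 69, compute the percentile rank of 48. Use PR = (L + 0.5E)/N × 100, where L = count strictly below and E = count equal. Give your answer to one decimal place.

25.0

N = 6.
Strictly below 48: 1. Equal to 48: 1.
PR = (1 + 0.5·1)/6 × 100 = 25.0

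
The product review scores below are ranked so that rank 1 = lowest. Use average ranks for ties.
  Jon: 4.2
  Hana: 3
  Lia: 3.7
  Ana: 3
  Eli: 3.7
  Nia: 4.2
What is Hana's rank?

1.5

Sorted (ascending): 3, 3, 3.7, 3.7, 4.2, 4.2
The 2 values of 3 occupy positions 1–2 → average rank (1+2)/2 = 1.5.
The 2 values of 3.7 occupy positions 3–4 → average rank (3+4)/2 = 3.5.
The 2 values of 4.2 occupy positions 5–6 → average rank (5+6)/2 = 5.5.
Hana has value 3 → rank 1.5.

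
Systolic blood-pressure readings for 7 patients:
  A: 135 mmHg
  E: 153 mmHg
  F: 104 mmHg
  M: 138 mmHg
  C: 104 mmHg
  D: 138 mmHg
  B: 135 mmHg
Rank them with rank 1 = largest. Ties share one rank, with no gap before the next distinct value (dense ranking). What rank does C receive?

4

Sorted (descending): 153, 138, 138, 135, 135, 104, 104
The 2 values of 138 share dense rank 2.
The 2 values of 135 share dense rank 3.
The 2 values of 104 share dense rank 4.
Remaining distinct values take the next consecutive integers.
C has value 104 mmHg → rank 4.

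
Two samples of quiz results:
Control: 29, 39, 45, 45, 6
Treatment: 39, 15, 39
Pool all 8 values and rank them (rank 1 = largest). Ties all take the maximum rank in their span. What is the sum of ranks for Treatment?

Sorted (descending): 45, 45, 39, 39, 39, 29, 15, 6
The 2 values of 45 occupy positions 1–2 → each gets rank 2.
The 3 values of 39 occupy positions 3–5 → each gets rank 5.
Treatment values → pooled ranks: 39→5, 15→7, 39→5
Rank sum = 5 + 7 + 5 = 17

17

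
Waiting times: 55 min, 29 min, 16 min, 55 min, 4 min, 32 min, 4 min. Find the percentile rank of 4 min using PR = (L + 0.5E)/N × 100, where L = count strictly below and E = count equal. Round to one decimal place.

14.3

N = 7.
Strictly below 4: 0. Equal to 4: 2.
PR = (0 + 0.5·2)/7 × 100 = 14.3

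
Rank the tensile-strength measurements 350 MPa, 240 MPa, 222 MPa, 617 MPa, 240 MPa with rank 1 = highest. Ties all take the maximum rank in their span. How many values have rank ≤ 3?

2

Sorted (descending): 617, 350, 240, 240, 222
The 2 values of 240 occupy positions 3–4 → each gets rank 4.
Ranks ≤ 3: {1, 2} → 2 values.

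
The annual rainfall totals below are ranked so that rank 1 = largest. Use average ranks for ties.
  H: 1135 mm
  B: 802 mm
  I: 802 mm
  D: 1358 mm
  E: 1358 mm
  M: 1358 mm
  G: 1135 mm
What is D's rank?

Sorted (descending): 1358, 1358, 1358, 1135, 1135, 802, 802
The 3 values of 1358 occupy positions 1–3 → average rank 2.
The 2 values of 1135 occupy positions 4–5 → average rank (4+5)/2 = 4.5.
The 2 values of 802 occupy positions 6–7 → average rank (6+7)/2 = 6.5.
D has value 1358 mm → rank 2.

2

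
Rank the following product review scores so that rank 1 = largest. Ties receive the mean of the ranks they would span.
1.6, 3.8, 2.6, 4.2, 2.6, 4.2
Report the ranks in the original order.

Sorted (descending): 4.2, 4.2, 3.8, 2.6, 2.6, 1.6
The 2 values of 4.2 occupy positions 1–2 → average rank (1+2)/2 = 1.5.
The 2 values of 2.6 occupy positions 4–5 → average rank (4+5)/2 = 4.5.

6, 3, 4.5, 1.5, 4.5, 1.5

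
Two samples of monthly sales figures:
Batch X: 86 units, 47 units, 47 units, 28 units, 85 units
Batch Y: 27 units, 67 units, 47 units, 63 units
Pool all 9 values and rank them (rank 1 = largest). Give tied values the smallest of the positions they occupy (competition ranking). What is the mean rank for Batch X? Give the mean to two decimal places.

Sorted (descending): 86, 85, 67, 63, 47, 47, 47, 28, 27
The 3 values of 47 occupy positions 5–7 → each gets rank 5.
Batch X values → pooled ranks: 86→1, 47→5, 47→5, 28→8, 85→2
Mean rank = (1 + 5 + 5 + 8 + 2) / 5 = 4.20

4.20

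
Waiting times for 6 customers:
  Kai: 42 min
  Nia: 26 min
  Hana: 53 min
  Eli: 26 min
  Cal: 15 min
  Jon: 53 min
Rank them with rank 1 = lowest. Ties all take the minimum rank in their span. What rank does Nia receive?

Sorted (ascending): 15, 26, 26, 42, 53, 53
The 2 values of 26 occupy positions 2–3 → each gets rank 2.
The 2 values of 53 occupy positions 5–6 → each gets rank 5.
Nia has value 26 min → rank 2.

2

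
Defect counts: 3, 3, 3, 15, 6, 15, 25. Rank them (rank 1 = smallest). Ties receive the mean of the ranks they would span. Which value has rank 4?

Sorted (ascending): 3, 3, 3, 6, 15, 15, 25
The 3 values of 3 occupy positions 1–3 → average rank 2.
The 2 values of 15 occupy positions 5–6 → average rank (5+6)/2 = 5.5.
Rank 4 → value 6.

6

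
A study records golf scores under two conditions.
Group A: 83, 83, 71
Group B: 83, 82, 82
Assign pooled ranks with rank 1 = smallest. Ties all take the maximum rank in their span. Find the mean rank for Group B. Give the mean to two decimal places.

4.00

Sorted (ascending): 71, 82, 82, 83, 83, 83
The 2 values of 82 occupy positions 2–3 → each gets rank 3.
The 3 values of 83 occupy positions 4–6 → each gets rank 6.
Group B values → pooled ranks: 83→6, 82→3, 82→3
Mean rank = (6 + 3 + 3) / 3 = 4.00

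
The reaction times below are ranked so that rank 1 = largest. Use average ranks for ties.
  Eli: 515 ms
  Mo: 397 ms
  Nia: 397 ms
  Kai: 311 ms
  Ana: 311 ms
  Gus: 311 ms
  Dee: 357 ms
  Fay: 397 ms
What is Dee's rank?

Sorted (descending): 515, 397, 397, 397, 357, 311, 311, 311
The 3 values of 397 occupy positions 2–4 → average rank 3.
The 3 values of 311 occupy positions 6–8 → average rank 7.
Dee has value 357 ms → rank 5.

5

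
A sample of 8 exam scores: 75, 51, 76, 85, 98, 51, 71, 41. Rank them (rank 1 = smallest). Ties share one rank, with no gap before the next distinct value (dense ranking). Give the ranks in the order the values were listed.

4, 2, 5, 6, 7, 2, 3, 1

Sorted (ascending): 41, 51, 51, 71, 75, 76, 85, 98
The 2 values of 51 share dense rank 2.
Remaining distinct values take the next consecutive integers.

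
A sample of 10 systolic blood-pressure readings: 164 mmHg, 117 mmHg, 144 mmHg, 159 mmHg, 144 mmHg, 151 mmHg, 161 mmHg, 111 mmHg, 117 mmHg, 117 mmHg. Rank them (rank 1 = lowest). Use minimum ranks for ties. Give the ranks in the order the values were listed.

Sorted (ascending): 111, 117, 117, 117, 144, 144, 151, 159, 161, 164
The 3 values of 117 occupy positions 2–4 → each gets rank 2.
The 2 values of 144 occupy positions 5–6 → each gets rank 5.

10, 2, 5, 8, 5, 7, 9, 1, 2, 2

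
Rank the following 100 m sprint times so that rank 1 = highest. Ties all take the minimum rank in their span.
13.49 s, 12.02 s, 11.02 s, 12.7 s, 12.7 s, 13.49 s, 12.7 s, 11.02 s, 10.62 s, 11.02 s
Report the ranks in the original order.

1, 6, 7, 3, 3, 1, 3, 7, 10, 7

Sorted (descending): 13.49, 13.49, 12.7, 12.7, 12.7, 12.02, 11.02, 11.02, 11.02, 10.62
The 2 values of 13.49 occupy positions 1–2 → each gets rank 1.
The 3 values of 12.7 occupy positions 3–5 → each gets rank 3.
The 3 values of 11.02 occupy positions 7–9 → each gets rank 7.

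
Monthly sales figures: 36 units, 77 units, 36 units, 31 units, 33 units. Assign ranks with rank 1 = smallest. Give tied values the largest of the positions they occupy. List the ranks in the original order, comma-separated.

4, 5, 4, 1, 2

Sorted (ascending): 31, 33, 36, 36, 77
The 2 values of 36 occupy positions 3–4 → each gets rank 4.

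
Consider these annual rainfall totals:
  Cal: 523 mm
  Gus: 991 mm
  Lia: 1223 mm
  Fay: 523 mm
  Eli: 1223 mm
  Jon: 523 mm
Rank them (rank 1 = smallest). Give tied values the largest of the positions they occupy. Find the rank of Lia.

6

Sorted (ascending): 523, 523, 523, 991, 1223, 1223
The 3 values of 523 occupy positions 1–3 → each gets rank 3.
The 2 values of 1223 occupy positions 5–6 → each gets rank 6.
Lia has value 1223 mm → rank 6.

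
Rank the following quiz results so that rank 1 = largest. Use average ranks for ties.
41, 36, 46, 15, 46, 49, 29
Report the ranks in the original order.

Sorted (descending): 49, 46, 46, 41, 36, 29, 15
The 2 values of 46 occupy positions 2–3 → average rank (2+3)/2 = 2.5.

4, 5, 2.5, 7, 2.5, 1, 6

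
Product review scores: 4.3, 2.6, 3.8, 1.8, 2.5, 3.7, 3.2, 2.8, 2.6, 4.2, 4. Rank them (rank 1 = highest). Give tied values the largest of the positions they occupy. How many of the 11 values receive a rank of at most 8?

7

Sorted (descending): 4.3, 4.2, 4, 3.8, 3.7, 3.2, 2.8, 2.6, 2.6, 2.5, 1.8
The 2 values of 2.6 occupy positions 8–9 → each gets rank 9.
Ranks ≤ 8: {1, 2, 3, 4, 5, 6, 7} → 7 values.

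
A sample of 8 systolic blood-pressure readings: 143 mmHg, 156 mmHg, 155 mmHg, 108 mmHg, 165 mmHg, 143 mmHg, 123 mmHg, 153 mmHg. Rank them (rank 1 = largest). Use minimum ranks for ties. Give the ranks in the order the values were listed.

5, 2, 3, 8, 1, 5, 7, 4

Sorted (descending): 165, 156, 155, 153, 143, 143, 123, 108
The 2 values of 143 occupy positions 5–6 → each gets rank 5.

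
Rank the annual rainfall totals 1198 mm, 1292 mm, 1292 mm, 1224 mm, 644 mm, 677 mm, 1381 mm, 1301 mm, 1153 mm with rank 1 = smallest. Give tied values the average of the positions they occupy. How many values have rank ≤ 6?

Sorted (ascending): 644, 677, 1153, 1198, 1224, 1292, 1292, 1301, 1381
The 2 values of 1292 occupy positions 6–7 → average rank (6+7)/2 = 6.5.
Ranks ≤ 6: {1, 2, 3, 4, 5} → 5 values.

5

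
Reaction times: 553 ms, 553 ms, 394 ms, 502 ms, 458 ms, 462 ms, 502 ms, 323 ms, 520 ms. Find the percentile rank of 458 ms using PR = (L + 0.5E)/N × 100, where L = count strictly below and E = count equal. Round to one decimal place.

N = 9.
Strictly below 458: 2. Equal to 458: 1.
PR = (2 + 0.5·1)/9 × 100 = 27.8

27.8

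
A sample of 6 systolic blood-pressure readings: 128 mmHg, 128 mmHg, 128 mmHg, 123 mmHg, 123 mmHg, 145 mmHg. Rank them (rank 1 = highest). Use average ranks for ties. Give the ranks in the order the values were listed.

Sorted (descending): 145, 128, 128, 128, 123, 123
The 3 values of 128 occupy positions 2–4 → average rank 3.
The 2 values of 123 occupy positions 5–6 → average rank (5+6)/2 = 5.5.

3, 3, 3, 5.5, 5.5, 1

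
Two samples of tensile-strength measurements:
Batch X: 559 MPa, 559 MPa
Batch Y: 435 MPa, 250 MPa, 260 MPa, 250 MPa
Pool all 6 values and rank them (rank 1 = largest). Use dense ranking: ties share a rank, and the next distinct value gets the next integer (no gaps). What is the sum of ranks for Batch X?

Sorted (descending): 559, 559, 435, 260, 250, 250
The 2 values of 559 share dense rank 1.
The 2 values of 250 share dense rank 4.
Remaining distinct values take the next consecutive integers.
Batch X values → pooled ranks: 559→1, 559→1
Rank sum = 1 + 1 = 2

2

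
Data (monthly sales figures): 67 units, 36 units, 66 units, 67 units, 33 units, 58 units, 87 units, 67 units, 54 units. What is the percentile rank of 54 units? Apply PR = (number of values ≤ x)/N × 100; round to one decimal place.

33.3

N = 9.
Strictly below 54: 2. Equal to 54: 1.
PR = 3/9 × 100 = 33.3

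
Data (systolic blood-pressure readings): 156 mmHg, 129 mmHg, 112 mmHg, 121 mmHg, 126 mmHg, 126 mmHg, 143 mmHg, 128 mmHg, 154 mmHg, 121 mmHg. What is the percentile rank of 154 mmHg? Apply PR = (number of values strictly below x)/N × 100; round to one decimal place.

N = 10.
Strictly below 154: 8. Equal to 154: 1.
PR = 8/10 × 100 = 80.0

80.0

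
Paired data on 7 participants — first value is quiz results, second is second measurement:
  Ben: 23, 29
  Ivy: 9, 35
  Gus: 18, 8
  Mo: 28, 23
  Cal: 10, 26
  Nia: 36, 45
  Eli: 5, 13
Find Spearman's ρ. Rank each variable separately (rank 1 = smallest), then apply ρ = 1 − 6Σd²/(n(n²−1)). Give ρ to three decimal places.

Ranks of variable 1: 5, 2, 4, 6, 3, 7, 1
Ranks of variable 2: 5, 6, 1, 3, 4, 7, 2
d = r₁ − r₂: 0, -4, 3, 3, -1, 0, -1
d²: 0, 16, 9, 9, 1, 0, 1; Σd² = 36
ρ = 1 − 6·36/(7·48) = 1 − 216/336 = 0.357

0.357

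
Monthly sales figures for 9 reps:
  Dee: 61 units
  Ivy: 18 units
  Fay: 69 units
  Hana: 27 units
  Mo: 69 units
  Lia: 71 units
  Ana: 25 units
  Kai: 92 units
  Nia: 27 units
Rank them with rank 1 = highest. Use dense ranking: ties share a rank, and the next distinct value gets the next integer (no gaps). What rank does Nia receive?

5

Sorted (descending): 92, 71, 69, 69, 61, 27, 27, 25, 18
The 2 values of 69 share dense rank 3.
The 2 values of 27 share dense rank 5.
Remaining distinct values take the next consecutive integers.
Nia has value 27 units → rank 5.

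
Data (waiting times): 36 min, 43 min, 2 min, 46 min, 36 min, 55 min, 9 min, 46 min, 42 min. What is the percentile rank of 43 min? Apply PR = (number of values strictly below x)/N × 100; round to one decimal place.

55.6

N = 9.
Strictly below 43: 5. Equal to 43: 1.
PR = 5/9 × 100 = 55.6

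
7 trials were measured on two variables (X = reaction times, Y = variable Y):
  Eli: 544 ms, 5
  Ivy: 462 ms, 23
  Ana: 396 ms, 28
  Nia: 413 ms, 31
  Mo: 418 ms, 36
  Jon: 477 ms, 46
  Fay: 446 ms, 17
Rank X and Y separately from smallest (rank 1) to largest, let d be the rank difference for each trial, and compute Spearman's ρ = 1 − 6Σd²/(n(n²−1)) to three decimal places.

Ranks of variable 1: 7, 5, 1, 2, 3, 6, 4
Ranks of variable 2: 1, 3, 4, 5, 6, 7, 2
d = r₁ − r₂: 6, 2, -3, -3, -3, -1, 2
d²: 36, 4, 9, 9, 9, 1, 4; Σd² = 72
ρ = 1 − 6·72/(7·48) = 1 − 432/336 = -0.286

-0.286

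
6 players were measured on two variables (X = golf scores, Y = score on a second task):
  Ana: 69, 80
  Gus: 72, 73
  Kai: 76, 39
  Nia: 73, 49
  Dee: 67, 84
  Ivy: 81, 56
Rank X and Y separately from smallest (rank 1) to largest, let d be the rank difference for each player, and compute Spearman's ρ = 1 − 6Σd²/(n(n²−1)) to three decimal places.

-0.829

Ranks of variable 1: 2, 3, 5, 4, 1, 6
Ranks of variable 2: 5, 4, 1, 2, 6, 3
d = r₁ − r₂: -3, -1, 4, 2, -5, 3
d²: 9, 1, 16, 4, 25, 9; Σd² = 64
ρ = 1 − 6·64/(6·35) = 1 − 384/210 = -0.829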